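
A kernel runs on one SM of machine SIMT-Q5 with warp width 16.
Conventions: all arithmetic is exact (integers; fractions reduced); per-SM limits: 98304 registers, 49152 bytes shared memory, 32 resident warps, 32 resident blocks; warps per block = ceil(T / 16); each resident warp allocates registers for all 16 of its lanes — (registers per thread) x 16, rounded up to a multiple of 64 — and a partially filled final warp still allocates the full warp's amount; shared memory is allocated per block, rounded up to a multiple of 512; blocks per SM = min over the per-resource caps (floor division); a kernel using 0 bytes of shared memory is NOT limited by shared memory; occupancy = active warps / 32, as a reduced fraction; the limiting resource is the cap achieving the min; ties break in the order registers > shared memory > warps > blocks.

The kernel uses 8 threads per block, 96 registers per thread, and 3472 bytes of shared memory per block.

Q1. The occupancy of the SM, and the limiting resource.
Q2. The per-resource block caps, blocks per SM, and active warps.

Answer: occupancy 13/32, limited by shared memory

registers: 64 blocks
shared memory: 13 blocks
warps: 32 blocks
blocks: 32 blocks

Answer: 13 blocks, 13 active warps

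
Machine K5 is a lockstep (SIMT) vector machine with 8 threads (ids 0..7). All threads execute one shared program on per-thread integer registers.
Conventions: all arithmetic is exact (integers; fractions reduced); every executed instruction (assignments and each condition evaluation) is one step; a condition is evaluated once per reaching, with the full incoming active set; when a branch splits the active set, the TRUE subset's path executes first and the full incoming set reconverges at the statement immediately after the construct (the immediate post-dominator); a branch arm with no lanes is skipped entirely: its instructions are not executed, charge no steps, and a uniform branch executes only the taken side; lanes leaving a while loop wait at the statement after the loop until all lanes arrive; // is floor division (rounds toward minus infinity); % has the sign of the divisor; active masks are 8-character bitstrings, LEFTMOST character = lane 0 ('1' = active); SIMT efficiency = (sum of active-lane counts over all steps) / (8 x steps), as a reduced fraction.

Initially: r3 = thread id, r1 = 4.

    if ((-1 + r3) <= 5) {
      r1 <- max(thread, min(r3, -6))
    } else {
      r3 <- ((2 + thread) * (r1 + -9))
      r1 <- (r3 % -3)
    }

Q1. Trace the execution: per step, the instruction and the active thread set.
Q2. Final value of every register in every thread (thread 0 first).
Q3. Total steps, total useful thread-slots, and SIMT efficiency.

step 0: eval ((-1 + r3) <= 5)        11111111
step 1: r1 <- max(thread, min(r3, -6)) 11111110
step 2: r3 <- ((2 + thread) * (r1 + -9)) 00000001
step 3: r1 <- (r3 % -3)              00000001

Answer: 4 steps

r3: 0,1,2,3,4,5,6,-45
r1: 0,1,2,3,4,5,6,0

steps = 4; useful = 17; efficiency = 17/32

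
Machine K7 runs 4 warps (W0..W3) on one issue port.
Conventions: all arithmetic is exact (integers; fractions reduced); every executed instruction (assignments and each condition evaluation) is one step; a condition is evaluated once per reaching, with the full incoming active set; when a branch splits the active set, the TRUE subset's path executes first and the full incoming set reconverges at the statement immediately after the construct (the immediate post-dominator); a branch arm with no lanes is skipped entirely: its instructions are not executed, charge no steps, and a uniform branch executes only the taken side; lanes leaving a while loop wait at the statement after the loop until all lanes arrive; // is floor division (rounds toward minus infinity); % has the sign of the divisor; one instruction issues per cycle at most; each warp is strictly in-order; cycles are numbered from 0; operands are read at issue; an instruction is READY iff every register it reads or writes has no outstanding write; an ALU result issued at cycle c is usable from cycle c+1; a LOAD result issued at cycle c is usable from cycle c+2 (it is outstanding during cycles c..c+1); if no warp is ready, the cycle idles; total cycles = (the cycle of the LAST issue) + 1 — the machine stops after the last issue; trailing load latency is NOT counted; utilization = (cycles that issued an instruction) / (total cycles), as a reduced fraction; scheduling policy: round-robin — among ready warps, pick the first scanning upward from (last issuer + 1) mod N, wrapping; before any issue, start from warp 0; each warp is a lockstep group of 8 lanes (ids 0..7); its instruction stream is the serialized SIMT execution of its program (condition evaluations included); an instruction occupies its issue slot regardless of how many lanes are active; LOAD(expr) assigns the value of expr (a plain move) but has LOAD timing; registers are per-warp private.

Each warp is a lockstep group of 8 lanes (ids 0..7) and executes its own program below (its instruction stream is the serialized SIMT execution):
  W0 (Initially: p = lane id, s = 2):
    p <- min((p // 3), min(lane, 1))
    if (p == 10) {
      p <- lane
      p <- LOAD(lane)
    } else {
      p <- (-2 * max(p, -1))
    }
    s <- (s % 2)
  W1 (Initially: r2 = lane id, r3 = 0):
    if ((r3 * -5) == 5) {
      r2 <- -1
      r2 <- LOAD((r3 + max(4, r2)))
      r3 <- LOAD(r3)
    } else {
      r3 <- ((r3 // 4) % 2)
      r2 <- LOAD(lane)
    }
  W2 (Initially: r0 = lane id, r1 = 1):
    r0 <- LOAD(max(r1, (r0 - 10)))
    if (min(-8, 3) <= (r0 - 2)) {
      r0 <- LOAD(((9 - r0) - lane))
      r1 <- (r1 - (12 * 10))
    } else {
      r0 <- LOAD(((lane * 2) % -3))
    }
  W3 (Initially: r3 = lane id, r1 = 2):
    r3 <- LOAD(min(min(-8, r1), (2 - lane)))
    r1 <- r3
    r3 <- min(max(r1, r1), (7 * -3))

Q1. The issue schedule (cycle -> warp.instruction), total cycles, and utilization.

cycle 0: W0.I0
cycle 1: W1.I0
cycle 2: W2.I0
cycle 3: W3.I0
cycle 4: W0.I1
cycle 5: W1.I1
cycle 6: W2.I1
cycle 7: W3.I1
cycle 8: W0.I2
cycle 9: W1.I2
cycle 10: W2.I2
cycle 11: W3.I2
cycle 12: W0.I3
cycle 13: W2.I3

Answer: 14 cycles, utilization 1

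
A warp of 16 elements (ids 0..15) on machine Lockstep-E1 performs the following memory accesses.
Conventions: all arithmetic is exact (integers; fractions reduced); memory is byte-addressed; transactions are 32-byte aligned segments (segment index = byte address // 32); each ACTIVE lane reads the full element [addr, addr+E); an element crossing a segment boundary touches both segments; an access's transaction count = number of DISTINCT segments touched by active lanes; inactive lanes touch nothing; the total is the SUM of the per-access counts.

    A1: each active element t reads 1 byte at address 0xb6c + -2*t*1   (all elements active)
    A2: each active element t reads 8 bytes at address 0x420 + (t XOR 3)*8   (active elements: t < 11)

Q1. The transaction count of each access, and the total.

A1: 2 transactions
A2: 3 transactions

Answer: 2,3; total 5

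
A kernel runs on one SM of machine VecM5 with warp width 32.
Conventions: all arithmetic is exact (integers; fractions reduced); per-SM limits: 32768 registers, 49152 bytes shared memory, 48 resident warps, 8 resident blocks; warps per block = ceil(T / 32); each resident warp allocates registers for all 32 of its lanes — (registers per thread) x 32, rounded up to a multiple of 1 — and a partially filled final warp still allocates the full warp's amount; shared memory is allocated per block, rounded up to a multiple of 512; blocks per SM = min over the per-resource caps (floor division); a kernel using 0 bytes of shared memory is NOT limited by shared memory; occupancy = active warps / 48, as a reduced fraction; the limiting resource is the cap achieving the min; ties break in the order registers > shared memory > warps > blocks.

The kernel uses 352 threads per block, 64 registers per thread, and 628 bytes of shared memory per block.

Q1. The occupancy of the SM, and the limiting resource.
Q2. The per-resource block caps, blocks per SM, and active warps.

Answer: occupancy 11/48, limited by registers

registers: 1 block
shared memory: 48 blocks
warps: 4 blocks
blocks: 8 blocks

Answer: 1 block, 11 active warps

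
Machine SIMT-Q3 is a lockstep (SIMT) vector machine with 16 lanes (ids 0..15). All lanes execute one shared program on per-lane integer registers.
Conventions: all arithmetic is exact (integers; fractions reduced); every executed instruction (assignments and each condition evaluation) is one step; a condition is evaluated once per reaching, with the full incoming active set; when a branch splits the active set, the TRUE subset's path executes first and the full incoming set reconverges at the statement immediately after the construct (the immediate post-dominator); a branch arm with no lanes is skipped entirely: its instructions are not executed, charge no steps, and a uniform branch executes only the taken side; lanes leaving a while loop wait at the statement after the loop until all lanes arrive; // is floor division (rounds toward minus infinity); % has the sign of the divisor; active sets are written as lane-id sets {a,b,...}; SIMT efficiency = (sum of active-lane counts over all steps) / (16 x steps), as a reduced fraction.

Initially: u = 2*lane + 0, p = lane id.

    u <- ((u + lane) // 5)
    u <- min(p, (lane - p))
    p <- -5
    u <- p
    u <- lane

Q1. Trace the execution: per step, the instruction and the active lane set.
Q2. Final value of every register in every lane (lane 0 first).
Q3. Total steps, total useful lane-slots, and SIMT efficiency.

step 0: u <- ((u + lane) // 5)       {0,1,2,3,4,5,6,7,8,9,10,11,12,13,14,15}
step 1: u <- min(p, (lane - p))      {0,1,2,3,4,5,6,7,8,9,10,11,12,13,14,15}
step 2: p <- -5                      {0,1,2,3,4,5,6,7,8,9,10,11,12,13,14,15}
step 3: u <- p                       {0,1,2,3,4,5,6,7,8,9,10,11,12,13,14,15}
step 4: u <- lane                    {0,1,2,3,4,5,6,7,8,9,10,11,12,13,14,15}

Answer: 5 steps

u: 0,1,2,3,4,5,6,7,8,9,10,11,12,13,14,15
p: -5,-5,-5,-5,-5,-5,-5,-5,-5,-5,-5,-5,-5,-5,-5,-5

steps = 5; useful = 80; efficiency = 80/80 = 1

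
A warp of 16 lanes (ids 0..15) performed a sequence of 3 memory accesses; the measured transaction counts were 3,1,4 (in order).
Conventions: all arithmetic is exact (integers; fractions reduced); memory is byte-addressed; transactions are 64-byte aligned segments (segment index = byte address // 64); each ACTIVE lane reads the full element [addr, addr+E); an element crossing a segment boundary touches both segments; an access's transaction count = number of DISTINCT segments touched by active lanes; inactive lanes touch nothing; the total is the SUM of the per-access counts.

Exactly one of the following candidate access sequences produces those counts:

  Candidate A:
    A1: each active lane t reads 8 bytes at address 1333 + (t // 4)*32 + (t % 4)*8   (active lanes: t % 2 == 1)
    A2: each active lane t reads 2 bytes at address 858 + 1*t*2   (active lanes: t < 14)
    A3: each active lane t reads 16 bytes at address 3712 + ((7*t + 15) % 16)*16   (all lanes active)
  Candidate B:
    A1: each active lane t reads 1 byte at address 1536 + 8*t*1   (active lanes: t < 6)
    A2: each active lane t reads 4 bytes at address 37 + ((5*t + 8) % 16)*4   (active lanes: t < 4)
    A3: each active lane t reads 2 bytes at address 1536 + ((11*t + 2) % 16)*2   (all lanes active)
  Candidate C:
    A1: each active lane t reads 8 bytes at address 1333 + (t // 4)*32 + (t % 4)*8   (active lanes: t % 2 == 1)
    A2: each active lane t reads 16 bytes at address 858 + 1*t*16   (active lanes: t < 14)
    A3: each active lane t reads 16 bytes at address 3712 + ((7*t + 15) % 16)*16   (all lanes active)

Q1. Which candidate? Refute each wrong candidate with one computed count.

B: A1 gives 1 transaction, not 3
C: A2 gives 4 transactions, not 1
A: all counts match (3,1,4)

Answer: A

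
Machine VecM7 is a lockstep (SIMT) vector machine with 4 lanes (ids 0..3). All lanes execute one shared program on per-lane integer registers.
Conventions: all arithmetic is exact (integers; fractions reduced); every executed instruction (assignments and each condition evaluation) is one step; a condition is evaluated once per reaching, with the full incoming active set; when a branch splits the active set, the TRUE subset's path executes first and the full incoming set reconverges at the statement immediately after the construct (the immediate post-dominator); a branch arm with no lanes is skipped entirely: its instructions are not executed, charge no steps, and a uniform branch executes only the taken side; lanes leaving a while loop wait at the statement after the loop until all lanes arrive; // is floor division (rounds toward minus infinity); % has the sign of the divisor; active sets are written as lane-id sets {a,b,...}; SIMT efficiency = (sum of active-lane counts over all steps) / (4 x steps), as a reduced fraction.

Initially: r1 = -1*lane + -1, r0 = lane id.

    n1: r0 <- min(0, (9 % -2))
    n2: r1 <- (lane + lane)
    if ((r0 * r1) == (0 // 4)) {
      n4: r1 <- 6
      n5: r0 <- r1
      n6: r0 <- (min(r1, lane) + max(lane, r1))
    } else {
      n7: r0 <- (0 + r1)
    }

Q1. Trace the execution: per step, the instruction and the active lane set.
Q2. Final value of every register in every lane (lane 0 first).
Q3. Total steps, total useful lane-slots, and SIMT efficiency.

step 0: r0 <- min(0, (9 % -2))       {0,1,2,3}
step 1: r1 <- (lane + lane)          {0,1,2,3}
step 2: eval ((r0 * r1) == (0 // 4)) {0,1,2,3}
step 3: r1 <- 6                      {0}
step 4: r0 <- r1                     {0}
step 5: r0 <- (min(r1, lane) + max(lane, r1)) {0}
step 6: r0 <- (0 + r1)               {1,2,3}

Answer: 7 steps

r1: 6,2,4,6
r0: 6,2,4,6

steps = 7; useful = 18; efficiency = 18/28 = 9/14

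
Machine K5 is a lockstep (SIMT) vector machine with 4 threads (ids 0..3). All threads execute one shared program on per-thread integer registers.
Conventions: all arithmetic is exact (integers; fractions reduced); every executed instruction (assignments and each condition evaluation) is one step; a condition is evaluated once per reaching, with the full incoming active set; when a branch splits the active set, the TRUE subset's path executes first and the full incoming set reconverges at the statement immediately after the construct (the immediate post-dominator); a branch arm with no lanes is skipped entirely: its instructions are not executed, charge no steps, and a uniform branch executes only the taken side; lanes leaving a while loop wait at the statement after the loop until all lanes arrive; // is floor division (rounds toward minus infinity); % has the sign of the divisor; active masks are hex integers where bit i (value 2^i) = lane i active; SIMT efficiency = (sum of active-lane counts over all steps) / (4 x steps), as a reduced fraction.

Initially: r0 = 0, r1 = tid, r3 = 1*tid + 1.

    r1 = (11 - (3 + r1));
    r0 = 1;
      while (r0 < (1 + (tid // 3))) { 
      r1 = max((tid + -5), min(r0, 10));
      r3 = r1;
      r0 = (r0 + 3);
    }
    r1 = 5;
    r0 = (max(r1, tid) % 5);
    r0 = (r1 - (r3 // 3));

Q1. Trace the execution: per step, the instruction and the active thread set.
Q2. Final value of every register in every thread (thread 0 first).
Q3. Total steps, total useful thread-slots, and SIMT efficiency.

step 0: r1 <- (11 - (3 + r1))        0xf
step 1: r0 <- 1                      0xf
step 2: eval (r0 < (1 + (tid // 3))) 0xf
step 3: r1 <- max((tid + -5), min(r0, 10)) 0x8
step 4: r3 <- r1                     0x8
step 5: r0 <- (r0 + 3)               0x8
step 6: eval (r0 < (1 + (tid // 3))) 0x8
step 7: r1 <- 5                      0xf
step 8: r0 <- (max(r1, tid) % 5)     0xf
step 9: r0 <- (r1 - (r3 // 3))       0xf

Answer: 10 steps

r0: 5,5,4,5
r1: 5,5,5,5
r3: 1,2,3,1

steps = 10; useful = 28; efficiency = 28/40 = 7/10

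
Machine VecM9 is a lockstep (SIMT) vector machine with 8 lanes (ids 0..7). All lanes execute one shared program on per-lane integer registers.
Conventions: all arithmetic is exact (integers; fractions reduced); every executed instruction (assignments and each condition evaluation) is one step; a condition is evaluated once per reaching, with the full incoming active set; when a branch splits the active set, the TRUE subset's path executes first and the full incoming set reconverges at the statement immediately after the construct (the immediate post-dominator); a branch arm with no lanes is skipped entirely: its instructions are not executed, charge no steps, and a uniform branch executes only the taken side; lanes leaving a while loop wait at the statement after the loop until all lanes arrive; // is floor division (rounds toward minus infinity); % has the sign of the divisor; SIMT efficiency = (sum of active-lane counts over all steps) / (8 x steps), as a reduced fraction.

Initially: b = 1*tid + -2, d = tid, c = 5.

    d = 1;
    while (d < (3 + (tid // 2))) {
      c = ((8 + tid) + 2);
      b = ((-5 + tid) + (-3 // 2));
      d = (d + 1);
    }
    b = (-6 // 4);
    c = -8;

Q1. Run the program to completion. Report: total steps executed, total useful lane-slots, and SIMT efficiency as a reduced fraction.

Answer: 24 steps, 144 useful, 3/4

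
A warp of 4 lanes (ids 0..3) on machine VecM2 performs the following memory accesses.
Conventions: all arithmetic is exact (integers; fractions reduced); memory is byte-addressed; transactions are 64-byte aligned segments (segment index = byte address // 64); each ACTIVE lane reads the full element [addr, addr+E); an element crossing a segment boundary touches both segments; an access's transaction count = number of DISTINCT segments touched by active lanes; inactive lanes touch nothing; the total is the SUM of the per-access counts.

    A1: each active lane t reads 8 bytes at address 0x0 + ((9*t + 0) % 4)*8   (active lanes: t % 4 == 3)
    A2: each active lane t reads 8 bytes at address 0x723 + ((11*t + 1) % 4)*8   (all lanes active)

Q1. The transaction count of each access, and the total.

A1: 1 transaction
A2: 2 transactions

Answer: 1,2; total 3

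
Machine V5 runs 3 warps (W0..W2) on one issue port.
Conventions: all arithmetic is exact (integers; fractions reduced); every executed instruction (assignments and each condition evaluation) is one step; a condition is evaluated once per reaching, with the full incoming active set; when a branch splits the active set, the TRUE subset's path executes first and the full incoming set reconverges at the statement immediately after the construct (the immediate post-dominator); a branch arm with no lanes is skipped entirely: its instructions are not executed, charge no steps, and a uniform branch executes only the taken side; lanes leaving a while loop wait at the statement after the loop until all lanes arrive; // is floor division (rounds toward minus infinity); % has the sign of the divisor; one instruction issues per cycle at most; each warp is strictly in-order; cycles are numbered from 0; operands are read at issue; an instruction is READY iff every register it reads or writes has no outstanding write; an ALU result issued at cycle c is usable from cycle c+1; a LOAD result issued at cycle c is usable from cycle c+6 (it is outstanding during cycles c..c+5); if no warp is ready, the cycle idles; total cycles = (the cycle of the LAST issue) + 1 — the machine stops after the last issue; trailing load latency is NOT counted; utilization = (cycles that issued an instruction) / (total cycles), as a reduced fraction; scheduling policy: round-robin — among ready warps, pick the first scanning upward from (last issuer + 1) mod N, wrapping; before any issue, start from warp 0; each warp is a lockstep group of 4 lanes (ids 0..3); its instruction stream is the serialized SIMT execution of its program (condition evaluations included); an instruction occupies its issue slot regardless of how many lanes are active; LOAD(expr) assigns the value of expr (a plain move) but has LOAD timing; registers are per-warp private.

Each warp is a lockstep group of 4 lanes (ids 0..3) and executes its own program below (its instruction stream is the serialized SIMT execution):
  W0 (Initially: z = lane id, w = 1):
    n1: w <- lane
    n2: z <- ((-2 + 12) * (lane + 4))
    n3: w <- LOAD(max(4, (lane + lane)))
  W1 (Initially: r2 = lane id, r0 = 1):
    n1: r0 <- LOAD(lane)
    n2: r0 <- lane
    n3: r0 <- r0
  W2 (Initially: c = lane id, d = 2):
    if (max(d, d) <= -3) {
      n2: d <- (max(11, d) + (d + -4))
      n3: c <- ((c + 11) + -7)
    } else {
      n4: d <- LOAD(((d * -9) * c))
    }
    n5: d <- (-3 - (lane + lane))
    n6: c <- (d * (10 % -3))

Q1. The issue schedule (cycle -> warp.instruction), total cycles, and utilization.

cycle 0: W0.I0
cycle 1: W1.I0
cycle 2: W2.I0
cycle 3: W0.I1
cycle 4: W2.I1
cycle 5: W0.I2
cycle 6: idle
cycle 7: W1.I1
cycle 8: W1.I2
cycle 9: idle
cycle 10: W2.I2
cycle 11: W2.I3

Answer: 12 cycles, utilization 5/6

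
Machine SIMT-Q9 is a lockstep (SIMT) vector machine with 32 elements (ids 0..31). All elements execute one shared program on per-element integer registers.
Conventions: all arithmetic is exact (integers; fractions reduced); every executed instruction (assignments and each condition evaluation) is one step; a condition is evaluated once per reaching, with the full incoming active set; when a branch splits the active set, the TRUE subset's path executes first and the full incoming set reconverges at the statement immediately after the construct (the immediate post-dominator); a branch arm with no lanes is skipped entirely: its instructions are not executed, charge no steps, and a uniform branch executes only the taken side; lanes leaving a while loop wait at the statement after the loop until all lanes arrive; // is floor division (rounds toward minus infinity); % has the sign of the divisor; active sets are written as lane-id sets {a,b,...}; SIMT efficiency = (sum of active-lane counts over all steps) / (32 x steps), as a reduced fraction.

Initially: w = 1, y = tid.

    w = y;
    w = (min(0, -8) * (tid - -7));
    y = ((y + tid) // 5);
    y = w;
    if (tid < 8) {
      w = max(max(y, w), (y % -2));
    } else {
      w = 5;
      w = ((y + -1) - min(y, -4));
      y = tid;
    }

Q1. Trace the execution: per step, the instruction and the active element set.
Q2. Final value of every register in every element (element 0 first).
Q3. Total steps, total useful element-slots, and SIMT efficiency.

step 0: w <- y                       {0,1,2,3,4,5,6,7,8,9,10,11,12,13,14,15,16,17,18,19,20,21,22,23,24,25,26,27,28,29,30,31}
step 1: w <- (min(0, -8) * (tid - -7)) {0,1,2,3,4,5,6,7,8,9,10,11,12,13,14,15,16,17,18,19,20,21,22,23,24,25,26,27,28,29,30,31}
step 2: y <- ((y + tid) // 5)        {0,1,2,3,4,5,6,7,8,9,10,11,12,13,14,15,16,17,18,19,20,21,22,23,24,25,26,27,28,29,30,31}
step 3: y <- w                       {0,1,2,3,4,5,6,7,8,9,10,11,12,13,14,15,16,17,18,19,20,21,22,23,24,25,26,27,28,29,30,31}
step 4: eval (tid < 8)               {0,1,2,3,4,5,6,7,8,9,10,11,12,13,14,15,16,17,18,19,20,21,22,23,24,25,26,27,28,29,30,31}
step 5: w <- max(max(y, w), (y % -2)) {0,1,2,3,4,5,6,7}
step 6: w <- 5                       {8,9,10,11,12,13,14,15,16,17,18,19,20,21,22,23,24,25,26,27,28,29,30,31}
step 7: w <- ((y + -1) - min(y, -4)) {8,9,10,11,12,13,14,15,16,17,18,19,20,21,22,23,24,25,26,27,28,29,30,31}
step 8: y <- tid                     {8,9,10,11,12,13,14,15,16,17,18,19,20,21,22,23,24,25,26,27,28,29,30,31}

Answer: 9 steps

w: 0,0,0,0,0,0,0,0,-1,-1,-1,-1,-1,-1,-1,-1,-1,-1,-1,-1,-1,-1,-1,-1,-1,-1,-1,-1,-1,-1,-1,-1
y: -56,-64,-72,-80,-88,-96,-104,-112,8,9,10,11,12,13,14,15,16,17,18,19,20,21,22,23,24,25,26,27,28,29,30,31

steps = 9; useful = 240; efficiency = 240/288 = 5/6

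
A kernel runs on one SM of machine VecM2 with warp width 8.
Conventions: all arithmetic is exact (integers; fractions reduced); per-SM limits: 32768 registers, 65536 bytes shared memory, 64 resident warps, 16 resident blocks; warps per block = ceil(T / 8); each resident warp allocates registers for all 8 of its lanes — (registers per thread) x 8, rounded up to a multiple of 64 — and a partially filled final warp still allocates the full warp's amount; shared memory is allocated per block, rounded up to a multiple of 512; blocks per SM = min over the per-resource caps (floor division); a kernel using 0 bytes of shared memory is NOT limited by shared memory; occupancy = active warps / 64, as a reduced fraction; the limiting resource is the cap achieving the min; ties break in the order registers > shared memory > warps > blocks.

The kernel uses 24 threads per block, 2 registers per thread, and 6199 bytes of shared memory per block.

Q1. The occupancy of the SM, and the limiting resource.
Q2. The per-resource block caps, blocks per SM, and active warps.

Answer: occupancy 27/64, limited by shared memory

registers: 170 blocks
shared memory: 9 blocks
warps: 21 blocks
blocks: 16 blocks

Answer: 9 blocks, 27 active warps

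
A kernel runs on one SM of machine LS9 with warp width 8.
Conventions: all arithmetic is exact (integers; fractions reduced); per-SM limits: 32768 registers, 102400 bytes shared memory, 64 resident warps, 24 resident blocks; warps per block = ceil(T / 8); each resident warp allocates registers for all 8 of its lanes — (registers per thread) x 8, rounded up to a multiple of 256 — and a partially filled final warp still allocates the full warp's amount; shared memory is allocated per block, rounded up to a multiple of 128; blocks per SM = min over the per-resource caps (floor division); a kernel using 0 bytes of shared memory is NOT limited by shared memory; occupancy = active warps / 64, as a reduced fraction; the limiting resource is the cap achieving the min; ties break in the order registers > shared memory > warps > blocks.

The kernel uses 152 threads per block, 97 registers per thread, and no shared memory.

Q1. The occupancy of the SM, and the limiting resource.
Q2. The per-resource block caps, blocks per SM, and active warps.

Answer: occupancy 19/64, limited by registers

registers: 1 block
shared memory: no limit (kernel uses none)
warps: 3 blocks
blocks: 24 blocks

Answer: 1 block, 19 active warps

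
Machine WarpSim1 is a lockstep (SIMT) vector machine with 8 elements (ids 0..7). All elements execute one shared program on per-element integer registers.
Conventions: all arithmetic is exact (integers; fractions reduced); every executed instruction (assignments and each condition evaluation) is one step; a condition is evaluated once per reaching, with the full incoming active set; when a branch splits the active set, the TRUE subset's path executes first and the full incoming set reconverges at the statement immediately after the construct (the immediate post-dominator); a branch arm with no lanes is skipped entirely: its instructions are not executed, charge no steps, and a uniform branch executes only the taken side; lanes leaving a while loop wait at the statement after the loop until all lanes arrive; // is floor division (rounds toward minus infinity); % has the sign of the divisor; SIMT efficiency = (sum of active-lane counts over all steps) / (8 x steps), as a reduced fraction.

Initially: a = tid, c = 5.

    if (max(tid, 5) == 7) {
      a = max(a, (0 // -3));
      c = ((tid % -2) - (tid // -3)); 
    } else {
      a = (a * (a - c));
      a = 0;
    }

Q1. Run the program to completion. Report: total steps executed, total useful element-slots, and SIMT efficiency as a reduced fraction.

Answer: 5 steps, 24 useful, 3/5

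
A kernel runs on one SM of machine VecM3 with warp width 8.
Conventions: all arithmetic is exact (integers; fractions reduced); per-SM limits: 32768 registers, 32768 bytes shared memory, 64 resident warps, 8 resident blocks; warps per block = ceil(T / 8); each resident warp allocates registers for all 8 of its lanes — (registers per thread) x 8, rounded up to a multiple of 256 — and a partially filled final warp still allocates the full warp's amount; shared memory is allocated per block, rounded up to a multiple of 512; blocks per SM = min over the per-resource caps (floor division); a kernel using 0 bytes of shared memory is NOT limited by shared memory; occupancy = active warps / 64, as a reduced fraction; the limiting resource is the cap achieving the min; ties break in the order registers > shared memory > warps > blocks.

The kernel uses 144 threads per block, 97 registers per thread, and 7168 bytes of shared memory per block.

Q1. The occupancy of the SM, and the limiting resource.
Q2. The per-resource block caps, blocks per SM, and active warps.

Answer: occupancy 9/32, limited by registers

registers: 1 block
shared memory: 4 blocks
warps: 3 blocks
blocks: 8 blocks

Answer: 1 block, 18 active warps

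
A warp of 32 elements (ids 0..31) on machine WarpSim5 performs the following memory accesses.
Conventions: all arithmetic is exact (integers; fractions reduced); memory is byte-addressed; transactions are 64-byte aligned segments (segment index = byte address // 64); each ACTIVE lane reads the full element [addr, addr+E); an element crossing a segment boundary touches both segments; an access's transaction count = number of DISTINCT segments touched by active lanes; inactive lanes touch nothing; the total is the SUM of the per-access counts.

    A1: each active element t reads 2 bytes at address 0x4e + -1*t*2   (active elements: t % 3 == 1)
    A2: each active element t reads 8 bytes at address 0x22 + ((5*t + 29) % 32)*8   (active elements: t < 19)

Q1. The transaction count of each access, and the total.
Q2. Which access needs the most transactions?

A1: 2 transactions
A2: 5 transactions

Answer: 2,5; total 7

Answer: A2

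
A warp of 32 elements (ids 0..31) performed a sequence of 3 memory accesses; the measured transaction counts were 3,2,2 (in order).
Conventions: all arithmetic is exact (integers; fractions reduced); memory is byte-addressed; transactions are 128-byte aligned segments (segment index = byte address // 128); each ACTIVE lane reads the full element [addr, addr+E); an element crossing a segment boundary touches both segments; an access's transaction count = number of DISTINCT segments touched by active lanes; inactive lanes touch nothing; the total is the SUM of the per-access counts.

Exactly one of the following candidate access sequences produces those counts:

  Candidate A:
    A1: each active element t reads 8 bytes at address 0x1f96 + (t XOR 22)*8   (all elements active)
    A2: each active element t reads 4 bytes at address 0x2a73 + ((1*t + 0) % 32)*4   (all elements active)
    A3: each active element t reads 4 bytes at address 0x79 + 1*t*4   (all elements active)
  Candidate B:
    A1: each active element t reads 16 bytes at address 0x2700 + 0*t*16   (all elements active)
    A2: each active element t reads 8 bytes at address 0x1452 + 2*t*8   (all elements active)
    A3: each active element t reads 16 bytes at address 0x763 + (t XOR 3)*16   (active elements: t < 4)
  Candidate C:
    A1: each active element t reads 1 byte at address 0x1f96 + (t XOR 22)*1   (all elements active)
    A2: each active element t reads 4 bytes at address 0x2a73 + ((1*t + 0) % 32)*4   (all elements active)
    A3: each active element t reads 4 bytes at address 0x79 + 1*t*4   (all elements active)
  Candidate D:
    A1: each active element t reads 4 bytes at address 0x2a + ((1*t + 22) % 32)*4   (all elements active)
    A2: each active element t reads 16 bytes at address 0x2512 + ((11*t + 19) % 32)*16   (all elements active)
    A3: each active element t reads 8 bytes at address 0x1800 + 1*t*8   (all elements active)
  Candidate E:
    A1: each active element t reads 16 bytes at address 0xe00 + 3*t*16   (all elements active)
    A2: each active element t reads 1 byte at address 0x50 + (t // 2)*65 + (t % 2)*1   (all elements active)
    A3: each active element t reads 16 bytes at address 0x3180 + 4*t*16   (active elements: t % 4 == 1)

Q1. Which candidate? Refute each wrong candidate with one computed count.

B: A1 gives 1 transaction, not 3
C: A1 gives 1 transaction, not 3
D: A1 gives 2 transactions, not 3
E: A1 gives 12 transactions, not 3
A: all counts match (3,2,2)

Answer: A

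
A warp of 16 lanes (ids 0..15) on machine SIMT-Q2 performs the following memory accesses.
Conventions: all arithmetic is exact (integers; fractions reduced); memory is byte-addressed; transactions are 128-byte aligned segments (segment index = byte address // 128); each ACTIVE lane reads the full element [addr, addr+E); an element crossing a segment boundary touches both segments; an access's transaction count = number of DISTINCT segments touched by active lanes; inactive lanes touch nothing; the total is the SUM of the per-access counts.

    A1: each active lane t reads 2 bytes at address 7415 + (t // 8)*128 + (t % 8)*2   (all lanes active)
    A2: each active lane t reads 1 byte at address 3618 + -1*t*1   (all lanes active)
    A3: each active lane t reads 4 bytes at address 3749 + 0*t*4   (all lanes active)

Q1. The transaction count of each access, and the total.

A1: 3 transactions
A2: 1 transaction
A3: 1 transaction

Answer: 3,1,1; total 5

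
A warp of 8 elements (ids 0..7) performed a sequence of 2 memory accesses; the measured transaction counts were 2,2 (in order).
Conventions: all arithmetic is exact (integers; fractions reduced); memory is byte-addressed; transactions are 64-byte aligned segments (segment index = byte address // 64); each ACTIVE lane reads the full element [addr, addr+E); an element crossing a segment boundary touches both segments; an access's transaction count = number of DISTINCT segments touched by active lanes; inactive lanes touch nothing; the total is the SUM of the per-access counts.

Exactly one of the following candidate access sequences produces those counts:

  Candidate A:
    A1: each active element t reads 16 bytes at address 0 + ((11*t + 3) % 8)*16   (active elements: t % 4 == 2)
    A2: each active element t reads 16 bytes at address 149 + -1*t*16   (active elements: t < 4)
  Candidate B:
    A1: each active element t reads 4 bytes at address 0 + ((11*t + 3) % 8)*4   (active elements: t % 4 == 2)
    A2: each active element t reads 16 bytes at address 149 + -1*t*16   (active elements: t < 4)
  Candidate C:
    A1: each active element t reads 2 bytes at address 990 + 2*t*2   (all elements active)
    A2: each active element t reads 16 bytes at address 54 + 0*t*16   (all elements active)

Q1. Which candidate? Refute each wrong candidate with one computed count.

B: A1 gives 1 transaction, not 2
C: A1 gives 1 transaction, not 2
A: all counts match (2,2)

Answer: A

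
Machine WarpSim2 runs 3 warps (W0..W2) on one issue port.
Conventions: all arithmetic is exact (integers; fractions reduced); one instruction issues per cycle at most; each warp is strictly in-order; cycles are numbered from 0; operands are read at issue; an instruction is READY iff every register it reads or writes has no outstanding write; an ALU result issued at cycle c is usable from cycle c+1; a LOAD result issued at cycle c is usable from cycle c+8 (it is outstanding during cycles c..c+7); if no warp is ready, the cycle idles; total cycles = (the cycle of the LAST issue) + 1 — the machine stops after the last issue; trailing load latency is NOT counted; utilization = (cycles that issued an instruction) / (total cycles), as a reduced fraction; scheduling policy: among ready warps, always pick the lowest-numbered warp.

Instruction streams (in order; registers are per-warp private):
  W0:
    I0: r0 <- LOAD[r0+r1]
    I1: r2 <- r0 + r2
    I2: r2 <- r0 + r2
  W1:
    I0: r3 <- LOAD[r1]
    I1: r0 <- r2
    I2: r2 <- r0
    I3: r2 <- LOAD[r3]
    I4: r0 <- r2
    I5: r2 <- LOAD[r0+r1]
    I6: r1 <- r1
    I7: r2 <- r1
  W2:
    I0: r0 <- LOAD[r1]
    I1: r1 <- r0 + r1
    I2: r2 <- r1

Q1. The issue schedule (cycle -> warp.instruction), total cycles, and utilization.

cycle 0: W0.I0
cycle 1: W1.I0
cycle 2: W1.I1
cycle 3: W1.I2
cycle 4: W2.I0
cycle 5: idle
cycle 6: idle
cycle 7: idle
cycle 8: W0.I1
cycle 9: W0.I2
cycle 10: W1.I3
cycle 11: idle
cycle 12: W2.I1
cycle 13: W2.I2
cycle 14: idle
cycle 15: idle
cycle 16: idle
cycle 17: idle
cycle 18: W1.I4
cycle 19: W1.I5
cycle 20: W1.I6
cycle 21: idle
cycle 22: idle
cycle 23: idle
cycle 24: idle
cycle 25: idle
cycle 26: idle
cycle 27: W1.I7

Answer: 28 cycles, utilization 1/2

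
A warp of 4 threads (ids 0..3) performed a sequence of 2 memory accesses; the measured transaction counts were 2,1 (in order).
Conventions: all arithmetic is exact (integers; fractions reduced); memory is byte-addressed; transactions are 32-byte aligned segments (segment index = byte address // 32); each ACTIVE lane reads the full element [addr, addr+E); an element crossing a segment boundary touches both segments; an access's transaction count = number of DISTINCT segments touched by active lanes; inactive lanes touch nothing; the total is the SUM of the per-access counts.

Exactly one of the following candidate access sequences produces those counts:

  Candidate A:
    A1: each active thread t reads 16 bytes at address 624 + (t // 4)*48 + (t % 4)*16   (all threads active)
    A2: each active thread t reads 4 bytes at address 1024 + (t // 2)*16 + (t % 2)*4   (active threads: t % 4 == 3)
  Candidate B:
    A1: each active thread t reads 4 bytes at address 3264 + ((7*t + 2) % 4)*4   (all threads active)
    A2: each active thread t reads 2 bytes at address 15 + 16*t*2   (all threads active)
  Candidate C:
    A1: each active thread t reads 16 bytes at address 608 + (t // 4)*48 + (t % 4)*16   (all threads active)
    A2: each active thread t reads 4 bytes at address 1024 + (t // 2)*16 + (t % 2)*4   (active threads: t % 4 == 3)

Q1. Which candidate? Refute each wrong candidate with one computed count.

A: A1 gives 3 transactions, not 2
B: A1 gives 1 transaction, not 2
C: all counts match (2,1)

Answer: C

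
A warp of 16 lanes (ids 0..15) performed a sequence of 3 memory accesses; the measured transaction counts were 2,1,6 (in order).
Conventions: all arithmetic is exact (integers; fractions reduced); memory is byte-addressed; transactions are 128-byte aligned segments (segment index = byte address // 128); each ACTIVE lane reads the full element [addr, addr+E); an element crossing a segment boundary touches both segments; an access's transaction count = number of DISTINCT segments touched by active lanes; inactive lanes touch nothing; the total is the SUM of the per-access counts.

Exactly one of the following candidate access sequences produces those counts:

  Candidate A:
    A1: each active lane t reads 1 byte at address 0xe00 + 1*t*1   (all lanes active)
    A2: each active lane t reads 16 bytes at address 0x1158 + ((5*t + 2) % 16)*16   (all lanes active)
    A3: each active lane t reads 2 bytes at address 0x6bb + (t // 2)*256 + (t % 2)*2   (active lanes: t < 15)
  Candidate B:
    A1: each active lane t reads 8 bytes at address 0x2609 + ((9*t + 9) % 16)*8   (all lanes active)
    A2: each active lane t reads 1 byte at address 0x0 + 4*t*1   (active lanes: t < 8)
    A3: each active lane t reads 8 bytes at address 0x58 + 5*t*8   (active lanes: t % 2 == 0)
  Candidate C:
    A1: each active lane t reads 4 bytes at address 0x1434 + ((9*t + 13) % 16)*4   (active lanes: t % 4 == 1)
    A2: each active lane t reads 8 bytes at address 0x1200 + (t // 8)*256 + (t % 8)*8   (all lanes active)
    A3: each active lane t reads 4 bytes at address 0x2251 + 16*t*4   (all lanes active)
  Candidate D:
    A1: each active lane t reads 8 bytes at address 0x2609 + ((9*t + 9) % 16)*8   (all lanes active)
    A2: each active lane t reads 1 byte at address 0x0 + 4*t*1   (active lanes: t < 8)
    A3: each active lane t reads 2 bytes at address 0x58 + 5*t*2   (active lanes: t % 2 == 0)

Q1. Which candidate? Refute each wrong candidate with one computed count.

A: A1 gives 1 transaction, not 2
C: A1 gives 1 transaction, not 2
D: A3 gives 2 transactions, not 6
B: all counts match (2,1,6)

Answer: B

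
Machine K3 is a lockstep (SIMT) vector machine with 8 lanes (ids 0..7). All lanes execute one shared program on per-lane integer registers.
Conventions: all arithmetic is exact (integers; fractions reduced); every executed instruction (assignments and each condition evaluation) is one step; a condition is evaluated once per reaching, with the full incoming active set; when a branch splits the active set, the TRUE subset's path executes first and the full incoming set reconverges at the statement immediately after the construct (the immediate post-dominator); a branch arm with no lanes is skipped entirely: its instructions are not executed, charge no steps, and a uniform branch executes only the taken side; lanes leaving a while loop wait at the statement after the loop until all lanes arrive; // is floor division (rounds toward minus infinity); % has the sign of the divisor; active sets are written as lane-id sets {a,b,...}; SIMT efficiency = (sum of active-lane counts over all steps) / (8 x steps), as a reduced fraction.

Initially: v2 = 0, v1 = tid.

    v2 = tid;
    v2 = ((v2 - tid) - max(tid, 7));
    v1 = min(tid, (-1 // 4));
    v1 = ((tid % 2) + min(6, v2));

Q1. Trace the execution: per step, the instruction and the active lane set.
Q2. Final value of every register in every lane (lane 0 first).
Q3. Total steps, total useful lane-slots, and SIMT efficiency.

step 0: v2 <- tid                    {0,1,2,3,4,5,6,7}
step 1: v2 <- ((v2 - tid) - max(tid, 7)) {0,1,2,3,4,5,6,7}
step 2: v1 <- min(tid, (-1 // 4))    {0,1,2,3,4,5,6,7}
step 3: v1 <- ((tid % 2) + min(6, v2)) {0,1,2,3,4,5,6,7}

Answer: 4 steps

v2: -7,-7,-7,-7,-7,-7,-7,-7
v1: -7,-6,-7,-6,-7,-6,-7,-6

steps = 4; useful = 32; efficiency = 32/32 = 1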